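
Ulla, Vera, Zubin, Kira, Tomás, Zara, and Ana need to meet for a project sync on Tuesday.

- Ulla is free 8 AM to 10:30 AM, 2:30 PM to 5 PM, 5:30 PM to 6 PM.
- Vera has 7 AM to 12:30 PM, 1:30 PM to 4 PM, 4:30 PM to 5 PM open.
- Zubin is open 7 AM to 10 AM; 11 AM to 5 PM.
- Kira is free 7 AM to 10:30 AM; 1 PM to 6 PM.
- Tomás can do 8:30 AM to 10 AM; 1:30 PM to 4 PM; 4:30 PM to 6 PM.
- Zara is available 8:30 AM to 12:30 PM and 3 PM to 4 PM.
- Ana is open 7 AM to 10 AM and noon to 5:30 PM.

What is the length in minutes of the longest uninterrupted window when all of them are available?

90

Ulla ∩ Vera: 08:00-10:30, 14:30-16:00, 16:30-17:00.
Ulla ∩ Vera ∩ Zubin: 08:00-10:00, 14:30-16:00, 16:30-17:00.
Ulla ∩ Vera ∩ Zubin ∩ Kira: 08:00-10:00, 14:30-16:00, 16:30-17:00.
Ulla ∩ Vera ∩ Zubin ∩ Kira ∩ Tomás: 08:30-10:00, 14:30-16:00, 16:30-17:00.
Ulla ∩ Vera ∩ Zubin ∩ Kira ∩ Tomás ∩ Zara: 08:30-10:00, 15:00-16:00.
Ulla ∩ Vera ∩ Zubin ∩ Kira ∩ Tomás ∩ Zara ∩ Ana: 08:30-10:00, 15:00-16:00.
So the common availability across everyone is 08:30-10:00, 15:00-16:00.
The longest is 08:30-10:00 at 90 minutes.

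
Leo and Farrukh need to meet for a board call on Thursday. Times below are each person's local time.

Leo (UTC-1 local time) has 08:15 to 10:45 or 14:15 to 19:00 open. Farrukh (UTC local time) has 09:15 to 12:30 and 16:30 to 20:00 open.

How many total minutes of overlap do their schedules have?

Leo in UTC: 09:15-11:45, 15:15-20:00 (add 1h to convert from UTC-1).
Farrukh in UTC: 09:15-12:30, 16:30-20:00.
Leo ∩ Farrukh: 09:15-11:45, 16:30-20:00.
Summing the common windows: 150 + 210 = 360 minutes.

360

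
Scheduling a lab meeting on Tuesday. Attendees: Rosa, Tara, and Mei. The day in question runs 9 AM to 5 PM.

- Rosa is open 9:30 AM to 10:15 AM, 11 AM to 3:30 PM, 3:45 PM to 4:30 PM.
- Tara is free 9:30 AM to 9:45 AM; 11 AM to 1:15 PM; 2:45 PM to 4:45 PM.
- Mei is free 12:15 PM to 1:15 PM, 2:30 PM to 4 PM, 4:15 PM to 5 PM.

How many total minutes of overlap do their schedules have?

Rosa ∩ Tara: 09:30-09:45, 11:00-13:15, 14:45-15:30, 15:45-16:30.
Rosa ∩ Tara ∩ Mei: 12:15-13:15, 14:45-15:30, 15:45-16:00, 16:15-16:30.
Summing the common windows: 60 + 45 + 15 + 15 = 135 minutes.

135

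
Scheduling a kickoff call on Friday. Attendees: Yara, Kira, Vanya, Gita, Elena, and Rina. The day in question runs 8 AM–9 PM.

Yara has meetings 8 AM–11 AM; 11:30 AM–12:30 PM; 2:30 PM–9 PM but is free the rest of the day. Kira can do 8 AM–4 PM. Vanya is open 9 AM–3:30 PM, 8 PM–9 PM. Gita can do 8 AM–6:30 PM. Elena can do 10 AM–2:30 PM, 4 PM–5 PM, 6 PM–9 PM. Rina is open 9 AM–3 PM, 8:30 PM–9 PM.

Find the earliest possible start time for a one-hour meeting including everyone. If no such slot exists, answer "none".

Yara free: 11:00-11:30, 12:30-14:30 (invert busy blocks within the working day).
Kira free: 08:00-16:00.
Vanya free: 09:00-15:30, 20:00-21:00.
Gita free: 08:00-18:30.
Elena free: 10:00-14:30, 16:00-17:00, 18:00-21:00.
Rina free: 09:00-15:00, 20:30-21:00.
Yara ∩ Kira: 11:00-11:30, 12:30-14:30.
Yara ∩ Kira ∩ Vanya: 11:00-11:30, 12:30-14:30.
Yara ∩ Kira ∩ Vanya ∩ Gita: 11:00-11:30, 12:30-14:30.
Yara ∩ Kira ∩ Vanya ∩ Gita ∩ Elena: 11:00-11:30, 12:30-14:30.
Yara ∩ Kira ∩ Vanya ∩ Gita ∩ Elena ∩ Rina: 11:00-11:30, 12:30-14:30.
The first common window of at least 60 minutes is 12:30-14:30, so the earliest start is 12:30.

12:30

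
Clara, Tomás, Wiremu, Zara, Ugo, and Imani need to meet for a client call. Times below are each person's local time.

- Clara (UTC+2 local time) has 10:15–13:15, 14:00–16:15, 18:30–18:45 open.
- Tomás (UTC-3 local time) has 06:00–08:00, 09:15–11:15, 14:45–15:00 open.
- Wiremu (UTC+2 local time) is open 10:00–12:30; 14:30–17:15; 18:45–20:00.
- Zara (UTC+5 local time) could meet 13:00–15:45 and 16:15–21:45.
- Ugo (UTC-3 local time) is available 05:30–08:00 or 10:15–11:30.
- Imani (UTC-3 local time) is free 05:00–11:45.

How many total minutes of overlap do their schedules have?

Clara in UTC: 08:15-11:15, 12:00-14:15, 16:30-16:45 (subtract 2h to convert from UTC+2).
Tomás in UTC: 09:00-11:00, 12:15-14:15, 17:45-18:00 (add 3h to convert from UTC-3).
Wiremu in UTC: 08:00-10:30, 12:30-15:15, 16:45-18:00 (subtract 2h to convert from UTC+2).
Zara in UTC: 08:00-10:45, 11:15-16:45 (subtract 5h to convert from UTC+5).
Ugo in UTC: 08:30-11:00, 13:15-14:30 (add 3h to convert from UTC-3).
Imani in UTC: 08:00-14:45 (add 3h to convert from UTC-3).
Clara ∩ Tomás: 09:00-11:00, 12:15-14:15.
Clara ∩ Tomás ∩ Wiremu: 09:00-10:30, 12:30-14:15.
Clara ∩ Tomás ∩ Wiremu ∩ Zara: 09:00-10:30, 12:30-14:15.
Clara ∩ Tomás ∩ Wiremu ∩ Zara ∩ Ugo: 09:00-10:30, 13:15-14:15.
Clara ∩ Tomás ∩ Wiremu ∩ Zara ∩ Ugo ∩ Imani: 09:00-10:30, 13:15-14:15.
Summing the common windows: 90 + 60 = 150 minutes.

150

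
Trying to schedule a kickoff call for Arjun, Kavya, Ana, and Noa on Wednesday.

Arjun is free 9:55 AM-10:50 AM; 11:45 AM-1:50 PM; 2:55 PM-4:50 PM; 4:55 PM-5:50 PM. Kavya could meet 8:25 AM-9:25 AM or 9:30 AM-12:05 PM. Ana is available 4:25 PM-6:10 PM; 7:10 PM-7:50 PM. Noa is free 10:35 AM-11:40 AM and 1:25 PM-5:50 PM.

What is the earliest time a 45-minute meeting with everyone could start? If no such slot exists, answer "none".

Arjun ∩ Kavya: 09:55-10:50, 11:45-12:05.
Arjun ∩ Kavya ∩ Ana: ∅.
Arjun ∩ Kavya ∩ Ana ∩ Noa: ∅.
There is no time when everyone is free.
No common window is at least 45 minutes long.

none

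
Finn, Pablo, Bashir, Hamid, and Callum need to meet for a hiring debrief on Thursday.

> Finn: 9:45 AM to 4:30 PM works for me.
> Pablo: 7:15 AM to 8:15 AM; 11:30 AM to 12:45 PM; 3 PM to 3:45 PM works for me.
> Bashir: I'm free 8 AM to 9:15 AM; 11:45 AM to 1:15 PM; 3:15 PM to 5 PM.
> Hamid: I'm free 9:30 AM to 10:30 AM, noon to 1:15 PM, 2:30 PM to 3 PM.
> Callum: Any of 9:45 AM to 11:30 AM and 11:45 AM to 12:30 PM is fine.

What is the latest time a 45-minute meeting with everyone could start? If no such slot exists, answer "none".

none

Finn ∩ Pablo: 11:30-12:45, 15:00-15:45.
Finn ∩ Pablo ∩ Bashir: 11:45-12:45, 15:15-15:45.
Finn ∩ Pablo ∩ Bashir ∩ Hamid: 12:00-12:45.
Finn ∩ Pablo ∩ Bashir ∩ Hamid ∩ Callum: 12:00-12:30.
Those are the intersection windows.
No common window is at least 45 minutes long.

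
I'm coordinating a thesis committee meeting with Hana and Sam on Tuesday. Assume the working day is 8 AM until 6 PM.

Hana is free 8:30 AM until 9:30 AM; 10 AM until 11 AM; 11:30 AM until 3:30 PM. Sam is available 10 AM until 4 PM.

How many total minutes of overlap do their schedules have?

Hana ∩ Sam: 10:00-11:00, 11:30-15:30.
Summing the common windows: 60 + 240 = 300 minutes.

300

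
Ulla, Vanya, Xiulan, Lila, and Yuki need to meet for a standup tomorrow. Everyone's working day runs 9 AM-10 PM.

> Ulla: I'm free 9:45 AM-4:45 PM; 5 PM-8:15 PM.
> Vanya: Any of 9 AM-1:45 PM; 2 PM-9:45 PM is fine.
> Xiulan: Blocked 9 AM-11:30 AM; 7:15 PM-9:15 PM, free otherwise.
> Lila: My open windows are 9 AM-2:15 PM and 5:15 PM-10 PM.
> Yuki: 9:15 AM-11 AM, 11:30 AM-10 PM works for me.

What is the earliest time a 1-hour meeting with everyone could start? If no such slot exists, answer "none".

Ulla free: 09:45-16:45, 17:00-20:15.
Vanya free: 09:00-13:45, 14:00-21:45.
Xiulan free: 11:30-19:15, 21:15-22:00 (invert busy blocks within the working day).
Lila free: 09:00-14:15, 17:15-22:00.
Yuki free: 09:15-11:00, 11:30-22:00.
Ulla ∩ Vanya: 09:45-13:45, 14:00-16:45, 17:00-20:15.
Ulla ∩ Vanya ∩ Xiulan: 11:30-13:45, 14:00-16:45, 17:00-19:15.
Ulla ∩ Vanya ∩ Xiulan ∩ Lila: 11:30-13:45, 14:00-14:15, 17:15-19:15.
Ulla ∩ Vanya ∩ Xiulan ∩ Lila ∩ Yuki: 11:30-13:45, 14:00-14:15, 17:15-19:15.
The first common window of at least 60 minutes is 11:30-13:45, so the earliest start is 11:30.

11:30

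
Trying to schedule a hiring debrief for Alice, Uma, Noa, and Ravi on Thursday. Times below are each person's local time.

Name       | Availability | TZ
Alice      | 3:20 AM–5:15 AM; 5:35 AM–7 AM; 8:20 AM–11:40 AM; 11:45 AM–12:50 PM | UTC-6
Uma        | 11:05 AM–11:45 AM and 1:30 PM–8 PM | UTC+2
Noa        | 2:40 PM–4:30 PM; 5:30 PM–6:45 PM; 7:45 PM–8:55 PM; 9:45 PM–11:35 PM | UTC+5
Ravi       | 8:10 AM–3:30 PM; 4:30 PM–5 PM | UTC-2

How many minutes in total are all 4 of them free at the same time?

145

Alice in UTC: 09:20-11:15, 11:35-13:00, 14:20-17:40, 17:45-18:50 (add 6h to convert from UTC-6).
Uma in UTC: 09:05-09:45, 11:30-18:00 (subtract 2h to convert from UTC+2).
Noa in UTC: 09:40-11:30, 12:30-13:45, 14:45-15:55, 16:45-18:35 (subtract 5h to convert from UTC+5).
Ravi in UTC: 10:10-17:30, 18:30-19:00 (add 2h to convert from UTC-2).
Alice ∩ Uma: 09:20-09:45, 11:35-13:00, 14:20-17:40, 17:45-18:00.
Alice ∩ Uma ∩ Noa: 09:40-09:45, 12:30-13:00, 14:45-15:55, 16:45-17:40, 17:45-18:00.
Alice ∩ Uma ∩ Noa ∩ Ravi: 12:30-13:00, 14:45-15:55, 16:45-17:30.
Summing the common windows: 30 + 70 + 45 = 145 minutes.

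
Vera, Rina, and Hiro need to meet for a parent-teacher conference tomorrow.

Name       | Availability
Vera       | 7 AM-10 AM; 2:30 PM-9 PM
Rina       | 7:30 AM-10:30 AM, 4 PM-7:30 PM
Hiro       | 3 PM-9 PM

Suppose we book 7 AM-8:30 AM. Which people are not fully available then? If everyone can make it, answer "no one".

Vera: free for 07:00-08:30. Rina: not fully free for 07:00-08:30. Hiro: not fully free for 07:00-08:30.

Hiro, Rina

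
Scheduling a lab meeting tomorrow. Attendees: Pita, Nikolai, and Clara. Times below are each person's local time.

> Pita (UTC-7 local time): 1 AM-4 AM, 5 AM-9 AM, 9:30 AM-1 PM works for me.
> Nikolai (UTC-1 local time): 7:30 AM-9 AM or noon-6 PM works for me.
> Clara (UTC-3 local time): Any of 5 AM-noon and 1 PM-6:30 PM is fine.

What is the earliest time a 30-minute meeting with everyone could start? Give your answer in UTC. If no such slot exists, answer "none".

Pita in UTC: 08:00-11:00, 12:00-16:00, 16:30-20:00 (add 7h to convert from UTC-7).
Nikolai in UTC: 08:30-10:00, 13:00-19:00 (add 1h to convert from UTC-1).
Clara in UTC: 08:00-15:00, 16:00-21:30 (add 3h to convert from UTC-3).
Pita ∩ Nikolai: 08:30-10:00, 13:00-16:00, 16:30-19:00.
Pita ∩ Nikolai ∩ Clara: 08:30-10:00, 13:00-15:00, 16:30-19:00.
Those are the intersection windows.
The first common window of at least 30 minutes is 08:30-10:00, so the earliest start is 08:30.

08:30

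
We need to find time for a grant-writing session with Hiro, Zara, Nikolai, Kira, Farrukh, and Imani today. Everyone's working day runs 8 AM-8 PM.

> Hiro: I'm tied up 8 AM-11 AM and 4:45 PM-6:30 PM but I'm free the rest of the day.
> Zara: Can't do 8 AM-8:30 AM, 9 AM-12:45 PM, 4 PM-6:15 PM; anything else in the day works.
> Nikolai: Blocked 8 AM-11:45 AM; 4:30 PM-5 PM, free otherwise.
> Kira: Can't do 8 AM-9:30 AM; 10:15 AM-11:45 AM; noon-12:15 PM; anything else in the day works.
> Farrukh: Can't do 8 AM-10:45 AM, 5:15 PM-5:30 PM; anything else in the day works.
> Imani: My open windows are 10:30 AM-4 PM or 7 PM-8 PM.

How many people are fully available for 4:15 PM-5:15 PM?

Hiro free: 11:00-16:45, 18:30-20:00 (invert busy blocks within the working day).
Zara free: 08:30-09:00, 12:45-16:00, 18:15-20:00 (invert busy blocks within the working day).
Nikolai free: 11:45-16:30, 17:00-20:00 (invert busy blocks within the working day).
Kira free: 09:30-10:15, 11:45-12:00, 12:15-20:00 (invert busy blocks within the working day).
Farrukh free: 10:45-17:15, 17:30-20:00 (invert busy blocks within the working day).
Imani free: 10:30-16:00, 19:00-20:00.
Kira and Farrukh can make the full 16:15-17:15 slot — that's 2.

2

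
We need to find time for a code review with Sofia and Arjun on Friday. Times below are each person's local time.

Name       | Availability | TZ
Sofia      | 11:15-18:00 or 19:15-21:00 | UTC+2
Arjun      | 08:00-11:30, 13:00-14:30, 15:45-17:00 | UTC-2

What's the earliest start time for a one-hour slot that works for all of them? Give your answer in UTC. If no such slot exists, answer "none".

10:00

Sofia in UTC: 09:15-16:00, 17:15-19:00 (subtract 2h to convert from UTC+2).
Arjun in UTC: 10:00-13:30, 15:00-16:30, 17:45-19:00 (add 2h to convert from UTC-2).
Sofia ∩ Arjun: 10:00-13:30, 15:00-16:00, 17:45-19:00.
So the common availability across everyone is 10:00-13:30, 15:00-16:00, 17:45-19:00.
The first common window of at least 60 minutes is 10:00-13:30, so the earliest start is 10:00.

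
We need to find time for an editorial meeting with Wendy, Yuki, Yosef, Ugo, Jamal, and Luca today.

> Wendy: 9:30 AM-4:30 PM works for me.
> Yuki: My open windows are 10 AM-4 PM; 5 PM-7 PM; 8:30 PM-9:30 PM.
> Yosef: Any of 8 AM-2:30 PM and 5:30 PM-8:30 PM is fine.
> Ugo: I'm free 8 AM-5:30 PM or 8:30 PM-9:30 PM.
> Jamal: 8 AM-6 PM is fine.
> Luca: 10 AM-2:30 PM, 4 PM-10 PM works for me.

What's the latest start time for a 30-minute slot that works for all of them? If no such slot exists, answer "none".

Wendy ∩ Yuki: 10:00-16:00.
Wendy ∩ Yuki ∩ Yosef: 10:00-14:30.
Wendy ∩ Yuki ∩ Yosef ∩ Ugo: 10:00-14:30.
Wendy ∩ Yuki ∩ Yosef ∩ Ugo ∩ Jamal: 10:00-14:30.
Wendy ∩ Yuki ∩ Yosef ∩ Ugo ∩ Jamal ∩ Luca: 10:00-14:30.
The last common window of at least 30 minutes is 10:00-14:30; a 30-minute meeting can start as late as 14:00 and still end by 14:30.

14:00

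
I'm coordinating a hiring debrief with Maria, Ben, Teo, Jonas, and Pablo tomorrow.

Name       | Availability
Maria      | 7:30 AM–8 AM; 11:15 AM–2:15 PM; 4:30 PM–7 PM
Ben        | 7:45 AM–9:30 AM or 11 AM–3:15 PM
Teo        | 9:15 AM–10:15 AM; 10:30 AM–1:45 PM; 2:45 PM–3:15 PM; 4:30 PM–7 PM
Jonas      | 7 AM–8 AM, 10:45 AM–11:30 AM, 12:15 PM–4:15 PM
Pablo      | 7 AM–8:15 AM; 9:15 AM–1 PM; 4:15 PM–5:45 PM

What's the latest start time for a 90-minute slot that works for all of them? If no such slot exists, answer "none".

none

Maria ∩ Ben: 07:45-08:00, 11:15-14:15.
Maria ∩ Ben ∩ Teo: 11:15-13:45.
Maria ∩ Ben ∩ Teo ∩ Jonas: 11:15-11:30, 12:15-13:45.
Maria ∩ Ben ∩ Teo ∩ Jonas ∩ Pablo: 11:15-11:30, 12:15-13:00.
So the common availability across everyone is 11:15-11:30, 12:15-13:00.
No common window is at least 90 minutes long.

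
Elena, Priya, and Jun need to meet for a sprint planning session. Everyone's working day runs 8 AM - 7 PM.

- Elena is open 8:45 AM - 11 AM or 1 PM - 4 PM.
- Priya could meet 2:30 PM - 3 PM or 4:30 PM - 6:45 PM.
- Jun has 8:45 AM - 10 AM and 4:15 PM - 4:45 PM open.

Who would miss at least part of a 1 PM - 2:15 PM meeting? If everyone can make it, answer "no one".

Elena: free for 13:00-14:15. Priya: not fully free for 13:00-14:15. Jun: not fully free for 13:00-14:15.

Jun, Priya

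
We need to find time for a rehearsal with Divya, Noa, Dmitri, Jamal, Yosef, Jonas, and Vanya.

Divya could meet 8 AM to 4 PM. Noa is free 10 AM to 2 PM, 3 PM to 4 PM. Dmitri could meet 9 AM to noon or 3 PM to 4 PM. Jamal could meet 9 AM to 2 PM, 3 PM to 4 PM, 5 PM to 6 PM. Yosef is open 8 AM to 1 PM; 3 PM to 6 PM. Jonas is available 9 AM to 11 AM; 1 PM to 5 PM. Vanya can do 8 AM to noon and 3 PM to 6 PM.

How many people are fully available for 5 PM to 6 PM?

Jamal, Yosef, and Vanya can make the full 17:00-18:00 slot — that's 3.

3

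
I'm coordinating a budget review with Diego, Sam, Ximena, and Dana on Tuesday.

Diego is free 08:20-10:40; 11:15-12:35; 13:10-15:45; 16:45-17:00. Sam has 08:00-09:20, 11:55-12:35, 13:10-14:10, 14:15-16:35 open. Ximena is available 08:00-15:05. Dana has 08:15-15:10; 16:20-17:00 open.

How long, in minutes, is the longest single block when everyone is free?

Diego ∩ Sam: 08:20-09:20, 11:55-12:35, 13:10-14:10, 14:15-15:45.
Diego ∩ Sam ∩ Ximena: 08:20-09:20, 11:55-12:35, 13:10-14:10, 14:15-15:05.
Diego ∩ Sam ∩ Ximena ∩ Dana: 08:20-09:20, 11:55-12:35, 13:10-14:10, 14:15-15:05.
The longest is 08:20-09:20 at 60 minutes.

60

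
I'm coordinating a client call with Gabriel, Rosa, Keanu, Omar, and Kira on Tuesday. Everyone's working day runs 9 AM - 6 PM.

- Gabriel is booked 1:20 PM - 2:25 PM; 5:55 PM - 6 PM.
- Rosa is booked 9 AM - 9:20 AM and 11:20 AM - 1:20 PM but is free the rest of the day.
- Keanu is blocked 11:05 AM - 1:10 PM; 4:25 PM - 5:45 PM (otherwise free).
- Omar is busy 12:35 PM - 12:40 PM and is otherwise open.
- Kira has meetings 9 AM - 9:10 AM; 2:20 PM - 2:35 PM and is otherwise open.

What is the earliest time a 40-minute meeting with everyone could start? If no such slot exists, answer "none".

Gabriel free: 09:00-13:20, 14:25-17:55 (invert busy blocks within the working day).
Rosa free: 09:20-11:20, 13:20-18:00 (invert busy blocks within the working day).
Keanu free: 09:00-11:05, 13:10-16:25, 17:45-18:00 (invert busy blocks within the working day).
Omar free: 09:00-12:35, 12:40-18:00 (invert busy blocks within the working day).
Kira free: 09:10-14:20, 14:35-18:00 (invert busy blocks within the working day).
Gabriel ∩ Rosa: 09:20-11:20, 14:25-17:55.
Gabriel ∩ Rosa ∩ Keanu: 09:20-11:05, 14:25-16:25, 17:45-17:55.
Gabriel ∩ Rosa ∩ Keanu ∩ Omar: 09:20-11:05, 14:25-16:25, 17:45-17:55.
Gabriel ∩ Rosa ∩ Keanu ∩ Omar ∩ Kira: 09:20-11:05, 14:35-16:25, 17:45-17:55.
The first common window of at least 40 minutes is 09:20-11:05, so the earliest start is 09:20.

09:20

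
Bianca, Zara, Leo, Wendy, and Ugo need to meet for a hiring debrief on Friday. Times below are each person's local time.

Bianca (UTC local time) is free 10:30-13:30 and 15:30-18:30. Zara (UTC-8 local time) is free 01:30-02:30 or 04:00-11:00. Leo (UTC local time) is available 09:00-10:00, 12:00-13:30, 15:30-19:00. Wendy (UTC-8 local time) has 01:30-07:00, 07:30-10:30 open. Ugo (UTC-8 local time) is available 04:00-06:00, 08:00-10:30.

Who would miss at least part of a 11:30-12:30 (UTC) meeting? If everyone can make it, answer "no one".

Leo, Ugo, Zara

Bianca in UTC: 10:30-13:30, 15:30-18:30.
Zara in UTC: 09:30-10:30, 12:00-19:00 (add 8h to convert from UTC-8).
Leo in UTC: 09:00-10:00, 12:00-13:30, 15:30-19:00.
Wendy in UTC: 09:30-15:00, 15:30-18:30 (add 8h to convert from UTC-8).
Ugo in UTC: 12:00-14:00, 16:00-18:30 (add 8h to convert from UTC-8).
Bianca: free for 11:30-12:30. Zara: not fully free for 11:30-12:30. Leo: not fully free for 11:30-12:30. Wendy: free for 11:30-12:30. Ugo: not fully free for 11:30-12:30.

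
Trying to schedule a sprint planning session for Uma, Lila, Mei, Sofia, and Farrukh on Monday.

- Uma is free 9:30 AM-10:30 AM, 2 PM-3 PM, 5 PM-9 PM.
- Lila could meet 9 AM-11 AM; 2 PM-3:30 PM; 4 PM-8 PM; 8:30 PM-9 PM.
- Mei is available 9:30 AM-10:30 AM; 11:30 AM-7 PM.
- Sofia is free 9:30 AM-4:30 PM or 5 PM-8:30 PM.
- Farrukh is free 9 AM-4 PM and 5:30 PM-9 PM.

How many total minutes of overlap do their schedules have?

210

Uma ∩ Lila: 09:30-10:30, 14:00-15:00, 17:00-20:00, 20:30-21:00.
Uma ∩ Lila ∩ Mei: 09:30-10:30, 14:00-15:00, 17:00-19:00.
Uma ∩ Lila ∩ Mei ∩ Sofia: 09:30-10:30, 14:00-15:00, 17:00-19:00.
Uma ∩ Lila ∩ Mei ∩ Sofia ∩ Farrukh: 09:30-10:30, 14:00-15:00, 17:30-19:00.
Those are the intersection windows.
Summing the common windows: 60 + 60 + 90 = 210 minutes.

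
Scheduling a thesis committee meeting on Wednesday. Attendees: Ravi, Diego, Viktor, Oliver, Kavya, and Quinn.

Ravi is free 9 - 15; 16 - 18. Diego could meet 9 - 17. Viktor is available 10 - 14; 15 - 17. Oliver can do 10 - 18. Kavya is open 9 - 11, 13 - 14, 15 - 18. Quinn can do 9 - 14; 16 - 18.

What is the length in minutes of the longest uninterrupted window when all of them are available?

Ravi ∩ Diego: 09:00-15:00, 16:00-17:00.
Ravi ∩ Diego ∩ Viktor: 10:00-14:00, 16:00-17:00.
Ravi ∩ Diego ∩ Viktor ∩ Oliver: 10:00-14:00, 16:00-17:00.
Ravi ∩ Diego ∩ Viktor ∩ Oliver ∩ Kavya: 10:00-11:00, 13:00-14:00, 16:00-17:00.
Ravi ∩ Diego ∩ Viktor ∩ Oliver ∩ Kavya ∩ Quinn: 10:00-11:00, 13:00-14:00, 16:00-17:00.
Those are the intersection windows.
The longest is 10:00-11:00 at 60 minutes.

60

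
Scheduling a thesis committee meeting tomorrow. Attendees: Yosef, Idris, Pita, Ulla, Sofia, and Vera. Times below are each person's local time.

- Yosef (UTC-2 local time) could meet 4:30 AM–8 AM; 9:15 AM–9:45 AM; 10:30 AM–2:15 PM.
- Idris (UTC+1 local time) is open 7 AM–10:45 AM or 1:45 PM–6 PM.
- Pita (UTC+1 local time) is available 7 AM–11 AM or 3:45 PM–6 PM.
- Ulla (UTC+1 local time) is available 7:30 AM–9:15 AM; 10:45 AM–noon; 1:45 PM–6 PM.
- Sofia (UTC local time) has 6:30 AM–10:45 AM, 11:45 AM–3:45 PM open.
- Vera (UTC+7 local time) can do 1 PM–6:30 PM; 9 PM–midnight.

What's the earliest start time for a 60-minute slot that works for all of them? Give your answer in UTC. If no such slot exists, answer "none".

Yosef in UTC: 06:30-10:00, 11:15-11:45, 12:30-16:15 (add 2h to convert from UTC-2).
Idris in UTC: 06:00-09:45, 12:45-17:00 (subtract 1h to convert from UTC+1).
Pita in UTC: 06:00-10:00, 14:45-17:00 (subtract 1h to convert from UTC+1).
Ulla in UTC: 06:30-08:15, 09:45-11:00, 12:45-17:00 (subtract 1h to convert from UTC+1).
Sofia in UTC: 06:30-10:45, 11:45-15:45.
Vera in UTC: 06:00-11:30, 14:00-17:00 (subtract 7h to convert from UTC+7).
Yosef ∩ Idris: 06:30-09:45, 12:45-16:15.
Yosef ∩ Idris ∩ Pita: 06:30-09:45, 14:45-16:15.
Yosef ∩ Idris ∩ Pita ∩ Ulla: 06:30-08:15, 14:45-16:15.
Yosef ∩ Idris ∩ Pita ∩ Ulla ∩ Sofia: 06:30-08:15, 14:45-15:45.
Yosef ∩ Idris ∩ Pita ∩ Ulla ∩ Sofia ∩ Vera: 06:30-08:15, 14:45-15:45.
So the common availability across everyone is 06:30-08:15, 14:45-15:45.
The first common window of at least 60 minutes is 06:30-08:15, so the earliest start is 06:30.

06:30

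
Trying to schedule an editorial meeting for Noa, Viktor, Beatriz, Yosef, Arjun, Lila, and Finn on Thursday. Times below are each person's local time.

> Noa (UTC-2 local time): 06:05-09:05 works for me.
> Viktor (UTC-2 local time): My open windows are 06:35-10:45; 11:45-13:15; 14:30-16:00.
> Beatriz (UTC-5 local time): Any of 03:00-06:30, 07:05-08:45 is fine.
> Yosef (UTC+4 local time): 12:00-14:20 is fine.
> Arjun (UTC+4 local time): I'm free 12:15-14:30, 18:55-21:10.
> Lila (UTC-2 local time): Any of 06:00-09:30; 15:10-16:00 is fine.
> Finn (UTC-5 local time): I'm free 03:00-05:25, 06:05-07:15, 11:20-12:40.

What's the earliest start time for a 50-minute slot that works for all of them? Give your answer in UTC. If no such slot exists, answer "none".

08:35

Noa in UTC: 08:05-11:05 (add 2h to convert from UTC-2).
Viktor in UTC: 08:35-12:45, 13:45-15:15, 16:30-18:00 (add 2h to convert from UTC-2).
Beatriz in UTC: 08:00-11:30, 12:05-13:45 (add 5h to convert from UTC-5).
Yosef in UTC: 08:00-10:20 (subtract 4h to convert from UTC+4).
Arjun in UTC: 08:15-10:30, 14:55-17:10 (subtract 4h to convert from UTC+4).
Lila in UTC: 08:00-11:30, 17:10-18:00 (add 2h to convert from UTC-2).
Finn in UTC: 08:00-10:25, 11:05-12:15, 16:20-17:40 (add 5h to convert from UTC-5).
Noa ∩ Viktor: 08:35-11:05.
Noa ∩ Viktor ∩ Beatriz: 08:35-11:05.
Noa ∩ Viktor ∩ Beatriz ∩ Yosef: 08:35-10:20.
Noa ∩ Viktor ∩ Beatriz ∩ Yosef ∩ Arjun: 08:35-10:20.
Noa ∩ Viktor ∩ Beatriz ∩ Yosef ∩ Arjun ∩ Lila: 08:35-10:20.
Noa ∩ Viktor ∩ Beatriz ∩ Yosef ∩ Arjun ∩ Lila ∩ Finn: 08:35-10:20.
The first common window of at least 50 minutes is 08:35-10:20, so the earliest start is 08:35.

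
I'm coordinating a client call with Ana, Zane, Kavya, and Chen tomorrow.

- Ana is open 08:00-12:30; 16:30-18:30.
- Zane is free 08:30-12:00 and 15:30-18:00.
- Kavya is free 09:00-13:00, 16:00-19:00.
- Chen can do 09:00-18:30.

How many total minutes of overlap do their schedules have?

Ana ∩ Zane: 08:30-12:00, 16:30-18:00.
Ana ∩ Zane ∩ Kavya: 09:00-12:00, 16:30-18:00.
Ana ∩ Zane ∩ Kavya ∩ Chen: 09:00-12:00, 16:30-18:00.
Summing the common windows: 180 + 90 = 270 minutes.

270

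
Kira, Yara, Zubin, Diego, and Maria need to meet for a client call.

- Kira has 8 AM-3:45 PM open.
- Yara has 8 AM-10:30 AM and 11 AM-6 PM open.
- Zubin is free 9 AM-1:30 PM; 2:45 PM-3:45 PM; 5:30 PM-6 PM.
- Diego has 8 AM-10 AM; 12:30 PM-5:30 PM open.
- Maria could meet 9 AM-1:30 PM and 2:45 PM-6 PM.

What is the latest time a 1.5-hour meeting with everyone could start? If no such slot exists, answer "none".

Kira ∩ Yara: 08:00-10:30, 11:00-15:45.
Kira ∩ Yara ∩ Zubin: 09:00-10:30, 11:00-13:30, 14:45-15:45.
Kira ∩ Yara ∩ Zubin ∩ Diego: 09:00-10:00, 12:30-13:30, 14:45-15:45.
Kira ∩ Yara ∩ Zubin ∩ Diego ∩ Maria: 09:00-10:00, 12:30-13:30, 14:45-15:45.
No common window is at least 90 minutes long.

none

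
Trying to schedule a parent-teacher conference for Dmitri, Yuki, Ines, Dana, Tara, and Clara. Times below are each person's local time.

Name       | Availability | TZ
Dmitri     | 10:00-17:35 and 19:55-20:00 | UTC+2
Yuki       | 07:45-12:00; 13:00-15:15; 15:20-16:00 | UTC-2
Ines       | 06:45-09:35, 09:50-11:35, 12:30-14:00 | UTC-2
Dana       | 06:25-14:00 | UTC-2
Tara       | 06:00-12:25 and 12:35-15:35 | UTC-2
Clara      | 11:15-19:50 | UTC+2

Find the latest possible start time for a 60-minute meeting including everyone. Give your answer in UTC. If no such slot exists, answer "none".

12:35

Dmitri in UTC: 08:00-15:35, 17:55-18:00 (subtract 2h to convert from UTC+2).
Yuki in UTC: 09:45-14:00, 15:00-17:15, 17:20-18:00 (add 2h to convert from UTC-2).
Ines in UTC: 08:45-11:35, 11:50-13:35, 14:30-16:00 (add 2h to convert from UTC-2).
Dana in UTC: 08:25-16:00 (add 2h to convert from UTC-2).
Tara in UTC: 08:00-14:25, 14:35-17:35 (add 2h to convert from UTC-2).
Clara in UTC: 09:15-17:50 (subtract 2h to convert from UTC+2).
Dmitri ∩ Yuki: 09:45-14:00, 15:00-15:35, 17:55-18:00.
Dmitri ∩ Yuki ∩ Ines: 09:45-11:35, 11:50-13:35, 15:00-15:35.
Dmitri ∩ Yuki ∩ Ines ∩ Dana: 09:45-11:35, 11:50-13:35, 15:00-15:35.
Dmitri ∩ Yuki ∩ Ines ∩ Dana ∩ Tara: 09:45-11:35, 11:50-13:35, 15:00-15:35.
Dmitri ∩ Yuki ∩ Ines ∩ Dana ∩ Tara ∩ Clara: 09:45-11:35, 11:50-13:35, 15:00-15:35.
The last common window of at least 60 minutes is 11:50-13:35; a 60-minute meeting can start as late as 12:35 and still end by 13:35.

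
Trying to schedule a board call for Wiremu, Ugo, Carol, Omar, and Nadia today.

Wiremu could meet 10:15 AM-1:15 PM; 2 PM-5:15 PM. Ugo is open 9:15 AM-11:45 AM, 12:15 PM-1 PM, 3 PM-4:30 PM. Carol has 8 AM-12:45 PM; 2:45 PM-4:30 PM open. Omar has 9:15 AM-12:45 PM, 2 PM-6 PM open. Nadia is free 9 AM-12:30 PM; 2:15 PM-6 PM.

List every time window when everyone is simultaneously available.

Wiremu ∩ Ugo: 10:15-11:45, 12:15-13:00, 15:00-16:30.
Wiremu ∩ Ugo ∩ Carol: 10:15-11:45, 12:15-12:45, 15:00-16:30.
Wiremu ∩ Ugo ∩ Carol ∩ Omar: 10:15-11:45, 12:15-12:45, 15:00-16:30.
Wiremu ∩ Ugo ∩ Carol ∩ Omar ∩ Nadia: 10:15-11:45, 12:15-12:30, 15:00-16:30.

10:15-11:45, 12:15-12:30, 15:00-16:30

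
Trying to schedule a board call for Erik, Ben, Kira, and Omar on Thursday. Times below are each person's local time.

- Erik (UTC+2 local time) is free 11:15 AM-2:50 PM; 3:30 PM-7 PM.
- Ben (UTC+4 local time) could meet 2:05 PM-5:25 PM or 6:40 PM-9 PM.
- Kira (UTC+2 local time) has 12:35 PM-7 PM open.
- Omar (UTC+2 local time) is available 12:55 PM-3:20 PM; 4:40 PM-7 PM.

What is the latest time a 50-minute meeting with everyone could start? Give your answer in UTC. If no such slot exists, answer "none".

16:10

Erik in UTC: 09:15-12:50, 13:30-17:00 (subtract 2h to convert from UTC+2).
Ben in UTC: 10:05-13:25, 14:40-17:00 (subtract 4h to convert from UTC+4).
Kira in UTC: 10:35-17:00 (subtract 2h to convert from UTC+2).
Omar in UTC: 10:55-13:20, 14:40-17:00 (subtract 2h to convert from UTC+2).
Erik ∩ Ben: 10:05-12:50, 14:40-17:00.
Erik ∩ Ben ∩ Kira: 10:35-12:50, 14:40-17:00.
Erik ∩ Ben ∩ Kira ∩ Omar: 10:55-12:50, 14:40-17:00.
The last common window of at least 50 minutes is 14:40-17:00; a 50-minute meeting can start as late as 16:10 and still end by 17:00.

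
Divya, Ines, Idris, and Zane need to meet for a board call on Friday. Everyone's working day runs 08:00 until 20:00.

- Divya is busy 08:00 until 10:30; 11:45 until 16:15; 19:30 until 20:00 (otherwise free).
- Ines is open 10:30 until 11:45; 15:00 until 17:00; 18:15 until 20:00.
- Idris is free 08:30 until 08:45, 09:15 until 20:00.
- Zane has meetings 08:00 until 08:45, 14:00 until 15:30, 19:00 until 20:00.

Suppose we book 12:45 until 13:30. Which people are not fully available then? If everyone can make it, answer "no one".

Divya free: 10:30-11:45, 16:15-19:30 (invert busy blocks within the working day).
Ines free: 10:30-11:45, 15:00-17:00, 18:15-20:00.
Idris free: 08:30-08:45, 09:15-20:00.
Zane free: 08:45-14:00, 15:30-19:00 (invert busy blocks within the working day).
Divya: not fully free for 12:45-13:30. Ines: not fully free for 12:45-13:30. Idris: free for 12:45-13:30. Zane: free for 12:45-13:30.

Divya, Ines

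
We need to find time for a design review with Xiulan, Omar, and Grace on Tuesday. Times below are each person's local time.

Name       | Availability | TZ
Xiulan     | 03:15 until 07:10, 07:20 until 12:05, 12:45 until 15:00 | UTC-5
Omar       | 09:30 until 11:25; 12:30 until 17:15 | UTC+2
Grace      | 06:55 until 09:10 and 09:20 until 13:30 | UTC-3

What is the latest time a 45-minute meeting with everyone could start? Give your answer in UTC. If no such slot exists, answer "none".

Xiulan in UTC: 08:15-12:10, 12:20-17:05, 17:45-20:00 (add 5h to convert from UTC-5).
Omar in UTC: 07:30-09:25, 10:30-15:15 (subtract 2h to convert from UTC+2).
Grace in UTC: 09:55-12:10, 12:20-16:30 (add 3h to convert from UTC-3).
Xiulan ∩ Omar: 08:15-09:25, 10:30-12:10, 12:20-15:15.
Xiulan ∩ Omar ∩ Grace: 10:30-12:10, 12:20-15:15.
The last common window of at least 45 minutes is 12:20-15:15; a 45-minute meeting can start as late as 14:30 and still end by 15:15.

14:30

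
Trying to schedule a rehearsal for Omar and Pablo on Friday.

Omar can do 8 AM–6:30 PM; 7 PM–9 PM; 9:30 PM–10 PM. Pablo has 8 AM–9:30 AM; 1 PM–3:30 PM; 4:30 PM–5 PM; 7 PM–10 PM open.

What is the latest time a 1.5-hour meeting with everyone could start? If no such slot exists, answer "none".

Omar ∩ Pablo: 08:00-09:30, 13:00-15:30, 16:30-17:00, 19:00-21:00, 21:30-22:00.
So the common availability across everyone is 08:00-09:30, 13:00-15:30, 16:30-17:00, 19:00-21:00, 21:30-22:00.
The last common window of at least 90 minutes is 19:00-21:00; a 90-minute meeting can start as late as 19:30 and still end by 21:00.

19:30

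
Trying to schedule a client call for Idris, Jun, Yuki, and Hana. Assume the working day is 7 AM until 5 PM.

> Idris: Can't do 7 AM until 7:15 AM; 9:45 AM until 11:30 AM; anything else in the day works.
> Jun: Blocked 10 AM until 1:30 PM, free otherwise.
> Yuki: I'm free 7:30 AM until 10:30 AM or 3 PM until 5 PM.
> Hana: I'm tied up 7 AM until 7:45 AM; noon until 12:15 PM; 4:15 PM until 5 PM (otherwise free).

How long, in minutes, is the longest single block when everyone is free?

Idris free: 07:15-09:45, 11:30-17:00 (invert busy blocks within the working day).
Jun free: 07:00-10:00, 13:30-17:00 (invert busy blocks within the working day).
Yuki free: 07:30-10:30, 15:00-17:00.
Hana free: 07:45-12:00, 12:15-16:15 (invert busy blocks within the working day).
Idris ∩ Jun: 07:15-09:45, 13:30-17:00.
Idris ∩ Jun ∩ Yuki: 07:30-09:45, 15:00-17:00.
Idris ∩ Jun ∩ Yuki ∩ Hana: 07:45-09:45, 15:00-16:15.
So the common availability across everyone is 07:45-09:45, 15:00-16:15.
The longest is 07:45-09:45 at 120 minutes.

120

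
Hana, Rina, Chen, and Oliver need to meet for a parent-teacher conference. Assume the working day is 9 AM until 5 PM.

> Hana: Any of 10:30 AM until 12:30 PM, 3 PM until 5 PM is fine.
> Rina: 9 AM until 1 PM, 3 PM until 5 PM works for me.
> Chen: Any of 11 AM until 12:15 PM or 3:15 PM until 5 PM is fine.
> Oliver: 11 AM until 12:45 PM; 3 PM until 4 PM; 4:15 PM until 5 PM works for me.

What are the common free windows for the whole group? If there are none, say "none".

Hana ∩ Rina: 10:30-12:30, 15:00-17:00.
Hana ∩ Rina ∩ Chen: 11:00-12:15, 15:15-17:00.
Hana ∩ Rina ∩ Chen ∩ Oliver: 11:00-12:15, 15:15-16:00, 16:15-17:00.

11:00-12:15, 15:15-16:00, 16:15-17:00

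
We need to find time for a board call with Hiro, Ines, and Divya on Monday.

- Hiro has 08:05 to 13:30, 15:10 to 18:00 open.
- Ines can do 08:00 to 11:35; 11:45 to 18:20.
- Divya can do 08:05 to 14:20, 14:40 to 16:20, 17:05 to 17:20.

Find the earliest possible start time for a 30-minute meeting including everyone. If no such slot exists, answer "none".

08:05

Hiro ∩ Ines: 08:05-11:35, 11:45-13:30, 15:10-18:00.
Hiro ∩ Ines ∩ Divya: 08:05-11:35, 11:45-13:30, 15:10-16:20, 17:05-17:20.
Those are the intersection windows.
The first common window of at least 30 minutes is 08:05-11:35, so the earliest start is 08:05.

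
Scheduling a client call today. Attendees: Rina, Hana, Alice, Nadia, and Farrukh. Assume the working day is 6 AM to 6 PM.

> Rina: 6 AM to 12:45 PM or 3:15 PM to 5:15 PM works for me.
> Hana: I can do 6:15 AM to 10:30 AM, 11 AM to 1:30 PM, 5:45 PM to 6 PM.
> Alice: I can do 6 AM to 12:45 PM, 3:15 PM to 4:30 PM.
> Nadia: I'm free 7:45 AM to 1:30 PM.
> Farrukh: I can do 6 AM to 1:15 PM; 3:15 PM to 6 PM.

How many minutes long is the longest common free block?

Rina ∩ Hana: 06:15-10:30, 11:00-12:45.
Rina ∩ Hana ∩ Alice: 06:15-10:30, 11:00-12:45.
Rina ∩ Hana ∩ Alice ∩ Nadia: 07:45-10:30, 11:00-12:45.
Rina ∩ Hana ∩ Alice ∩ Nadia ∩ Farrukh: 07:45-10:30, 11:00-12:45.
The longest is 07:45-10:30 at 165 minutes.

165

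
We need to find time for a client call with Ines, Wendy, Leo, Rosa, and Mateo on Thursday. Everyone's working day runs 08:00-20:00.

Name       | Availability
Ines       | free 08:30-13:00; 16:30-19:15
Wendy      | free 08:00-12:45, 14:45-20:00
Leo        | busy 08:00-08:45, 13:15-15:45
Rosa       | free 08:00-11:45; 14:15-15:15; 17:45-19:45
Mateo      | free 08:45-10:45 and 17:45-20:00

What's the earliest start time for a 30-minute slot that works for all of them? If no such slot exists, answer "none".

08:45

Ines free: 08:30-13:00, 16:30-19:15.
Wendy free: 08:00-12:45, 14:45-20:00.
Leo free: 08:45-13:15, 15:45-20:00 (invert busy blocks within the working day).
Rosa free: 08:00-11:45, 14:15-15:15, 17:45-19:45.
Mateo free: 08:45-10:45, 17:45-20:00.
Ines ∩ Wendy: 08:30-12:45, 16:30-19:15.
Ines ∩ Wendy ∩ Leo: 08:45-12:45, 16:30-19:15.
Ines ∩ Wendy ∩ Leo ∩ Rosa: 08:45-11:45, 17:45-19:15.
Ines ∩ Wendy ∩ Leo ∩ Rosa ∩ Mateo: 08:45-10:45, 17:45-19:15.
The first common window of at least 30 minutes is 08:45-10:45, so the earliest start is 08:45.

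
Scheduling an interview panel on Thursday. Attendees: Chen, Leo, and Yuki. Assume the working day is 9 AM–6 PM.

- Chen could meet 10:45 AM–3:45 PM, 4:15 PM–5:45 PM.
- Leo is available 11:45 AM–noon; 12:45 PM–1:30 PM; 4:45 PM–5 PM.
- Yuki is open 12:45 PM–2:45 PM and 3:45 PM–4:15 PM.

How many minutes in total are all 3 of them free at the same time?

Chen ∩ Leo: 11:45-12:00, 12:45-13:30, 16:45-17:00.
Chen ∩ Leo ∩ Yuki: 12:45-13:30.
That's a single block of 45 minutes.

45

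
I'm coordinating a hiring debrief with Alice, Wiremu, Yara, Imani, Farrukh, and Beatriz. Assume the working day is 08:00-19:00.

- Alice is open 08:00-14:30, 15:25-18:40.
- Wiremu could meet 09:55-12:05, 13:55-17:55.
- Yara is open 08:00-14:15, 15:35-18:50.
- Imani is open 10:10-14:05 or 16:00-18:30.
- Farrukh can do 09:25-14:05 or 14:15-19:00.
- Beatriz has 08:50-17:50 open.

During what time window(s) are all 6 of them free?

10:10-12:05, 13:55-14:05, 16:00-17:50

Alice ∩ Wiremu: 09:55-12:05, 13:55-14:30, 15:25-17:55.
Alice ∩ Wiremu ∩ Yara: 09:55-12:05, 13:55-14:15, 15:35-17:55.
Alice ∩ Wiremu ∩ Yara ∩ Imani: 10:10-12:05, 13:55-14:05, 16:00-17:55.
Alice ∩ Wiremu ∩ Yara ∩ Imani ∩ Farrukh: 10:10-12:05, 13:55-14:05, 16:00-17:55.
Alice ∩ Wiremu ∩ Yara ∩ Imani ∩ Farrukh ∩ Beatriz: 10:10-12:05, 13:55-14:05, 16:00-17:50.
So the common availability across everyone is 10:10-12:05, 13:55-14:05, 16:00-17:50.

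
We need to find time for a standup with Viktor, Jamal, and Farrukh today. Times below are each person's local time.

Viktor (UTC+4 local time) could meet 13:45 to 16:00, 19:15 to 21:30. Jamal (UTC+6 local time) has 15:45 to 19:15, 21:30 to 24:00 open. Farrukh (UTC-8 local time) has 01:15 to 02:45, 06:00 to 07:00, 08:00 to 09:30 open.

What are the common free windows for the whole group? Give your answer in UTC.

Viktor in UTC: 09:45-12:00, 15:15-17:30 (subtract 4h to convert from UTC+4).
Jamal in UTC: 09:45-13:15, 15:30-18:00 (subtract 6h to convert from UTC+6).
Farrukh in UTC: 09:15-10:45, 14:00-15:00, 16:00-17:30 (add 8h to convert from UTC-8).
Viktor ∩ Jamal: 09:45-12:00, 15:30-17:30.
Viktor ∩ Jamal ∩ Farrukh: 09:45-10:45, 16:00-17:30.
Those are the intersection windows.

09:45-10:45, 16:00-17:30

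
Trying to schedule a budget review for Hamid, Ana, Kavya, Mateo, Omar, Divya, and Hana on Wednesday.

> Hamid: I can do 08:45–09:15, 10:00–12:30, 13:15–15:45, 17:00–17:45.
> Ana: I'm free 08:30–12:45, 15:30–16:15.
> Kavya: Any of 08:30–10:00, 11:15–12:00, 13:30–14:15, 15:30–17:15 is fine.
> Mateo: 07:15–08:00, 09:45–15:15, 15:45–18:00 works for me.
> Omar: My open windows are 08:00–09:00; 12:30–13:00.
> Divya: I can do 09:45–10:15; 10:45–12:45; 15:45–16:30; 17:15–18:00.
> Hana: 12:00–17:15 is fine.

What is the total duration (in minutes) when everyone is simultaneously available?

0

Hamid ∩ Ana: 08:45-09:15, 10:00-12:30, 15:30-15:45.
Hamid ∩ Ana ∩ Kavya: 08:45-09:15, 11:15-12:00, 15:30-15:45.
Hamid ∩ Ana ∩ Kavya ∩ Mateo: 11:15-12:00.
Hamid ∩ Ana ∩ Kavya ∩ Mateo ∩ Omar: ∅.
Hamid ∩ Ana ∩ Kavya ∩ Mateo ∩ Omar ∩ Divya: ∅.
Hamid ∩ Ana ∩ Kavya ∩ Mateo ∩ Omar ∩ Divya ∩ Hana: ∅.
There is no time when everyone is free.
There is no common window, so the total is 0 minutes.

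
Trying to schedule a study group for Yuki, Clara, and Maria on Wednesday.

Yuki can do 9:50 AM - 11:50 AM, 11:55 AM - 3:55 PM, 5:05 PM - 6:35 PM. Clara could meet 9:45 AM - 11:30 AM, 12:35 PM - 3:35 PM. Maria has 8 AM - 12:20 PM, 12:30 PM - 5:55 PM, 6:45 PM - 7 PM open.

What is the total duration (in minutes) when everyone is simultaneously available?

Yuki ∩ Clara: 09:50-11:30, 12:35-15:35.
Yuki ∩ Clara ∩ Maria: 09:50-11:30, 12:35-15:35.
Summing the common windows: 100 + 180 = 280 minutes.

280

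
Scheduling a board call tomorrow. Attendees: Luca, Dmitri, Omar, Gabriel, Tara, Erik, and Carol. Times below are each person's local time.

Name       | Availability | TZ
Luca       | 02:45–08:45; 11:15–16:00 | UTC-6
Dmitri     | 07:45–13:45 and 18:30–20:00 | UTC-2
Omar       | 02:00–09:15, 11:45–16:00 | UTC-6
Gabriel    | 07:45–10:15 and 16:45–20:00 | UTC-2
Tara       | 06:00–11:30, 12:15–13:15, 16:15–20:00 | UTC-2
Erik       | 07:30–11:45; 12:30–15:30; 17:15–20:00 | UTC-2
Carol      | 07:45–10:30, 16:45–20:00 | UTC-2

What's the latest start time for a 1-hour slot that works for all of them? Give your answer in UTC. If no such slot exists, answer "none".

21:00

Luca in UTC: 08:45-14:45, 17:15-22:00 (add 6h to convert from UTC-6).
Dmitri in UTC: 09:45-15:45, 20:30-22:00 (add 2h to convert from UTC-2).
Omar in UTC: 08:00-15:15, 17:45-22:00 (add 6h to convert from UTC-6).
Gabriel in UTC: 09:45-12:15, 18:45-22:00 (add 2h to convert from UTC-2).
Tara in UTC: 08:00-13:30, 14:15-15:15, 18:15-22:00 (add 2h to convert from UTC-2).
Erik in UTC: 09:30-13:45, 14:30-17:30, 19:15-22:00 (add 2h to convert from UTC-2).
Carol in UTC: 09:45-12:30, 18:45-22:00 (add 2h to convert from UTC-2).
Luca ∩ Dmitri: 09:45-14:45, 20:30-22:00.
Luca ∩ Dmitri ∩ Omar: 09:45-14:45, 20:30-22:00.
Luca ∩ Dmitri ∩ Omar ∩ Gabriel: 09:45-12:15, 20:30-22:00.
Luca ∩ Dmitri ∩ Omar ∩ Gabriel ∩ Tara: 09:45-12:15, 20:30-22:00.
Luca ∩ Dmitri ∩ Omar ∩ Gabriel ∩ Tara ∩ Erik: 09:45-12:15, 20:30-22:00.
Luca ∩ Dmitri ∩ Omar ∩ Gabriel ∩ Tara ∩ Erik ∩ Carol: 09:45-12:15, 20:30-22:00.
So the common availability across everyone is 09:45-12:15, 20:30-22:00.
The last common window of at least 60 minutes is 20:30-22:00; a 60-minute meeting can start as late as 21:00 and still end by 22:00.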